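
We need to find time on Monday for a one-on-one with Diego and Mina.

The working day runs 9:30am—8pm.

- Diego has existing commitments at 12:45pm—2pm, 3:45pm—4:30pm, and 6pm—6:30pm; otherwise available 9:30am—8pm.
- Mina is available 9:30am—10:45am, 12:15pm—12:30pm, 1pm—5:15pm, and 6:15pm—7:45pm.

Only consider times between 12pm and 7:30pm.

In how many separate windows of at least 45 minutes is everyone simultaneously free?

Diego free within 09:30–20:00: 09:30–12:45, 14:00–15:45, 16:30–18:00, 18:30–20:00.
Diego ∩ Mina: 09:30–10:45, 12:15–12:30, 14:00–15:45, 16:30–17:15, 18:30–19:45.
Restricted to 12:00–19:30: 12:15–12:30, 14:00–15:45, 16:30–17:15, 18:30–19:30.
Windows ≥ 45 min: 14:00–15:45, 16:30–17:15, 18:30–19:30.
That's 3 windows.

3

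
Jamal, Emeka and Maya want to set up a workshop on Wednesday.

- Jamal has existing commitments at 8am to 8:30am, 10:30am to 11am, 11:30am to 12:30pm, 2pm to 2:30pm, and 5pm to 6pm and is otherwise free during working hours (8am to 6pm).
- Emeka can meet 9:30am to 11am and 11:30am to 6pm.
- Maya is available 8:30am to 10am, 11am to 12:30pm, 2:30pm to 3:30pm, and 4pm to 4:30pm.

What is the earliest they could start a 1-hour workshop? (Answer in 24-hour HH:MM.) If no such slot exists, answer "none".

14:30

Jamal free within 08:00–18:00: 08:30–10:30, 11:00–11:30, 12:30–14:00, 14:30–17:00.
Jamal ∩ Emeka: 09:30–10:30, 12:30–14:00, 14:30–17:00.
Jamal ∩ Emeka ∩ Maya: 09:30–10:00, 14:30–15:30, 16:00–16:30.
Windows ≥ 60 min: 14:30–15:30.
Earliest such window starts at 14:30.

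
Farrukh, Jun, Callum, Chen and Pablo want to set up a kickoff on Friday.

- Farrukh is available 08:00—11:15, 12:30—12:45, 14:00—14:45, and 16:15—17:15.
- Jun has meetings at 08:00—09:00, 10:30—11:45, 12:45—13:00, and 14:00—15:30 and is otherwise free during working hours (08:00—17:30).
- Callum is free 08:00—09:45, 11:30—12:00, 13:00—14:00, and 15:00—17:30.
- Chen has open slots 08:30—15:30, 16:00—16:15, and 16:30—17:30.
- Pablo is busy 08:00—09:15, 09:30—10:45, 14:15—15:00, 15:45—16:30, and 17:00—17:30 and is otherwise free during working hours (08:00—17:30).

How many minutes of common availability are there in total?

45 minutes

Jun free within 08:00–17:30: 09:00–10:30, 11:45–12:45, 13:00–14:00, 15:30–17:30.
Pablo free within 08:00–17:30: 09:15–09:30, 10:45–14:15, 15:00–15:45, 16:30–17:00.
Farrukh ∩ Jun: 09:00–10:30, 12:30–12:45, 16:15–17:15.
Farrukh ∩ Jun ∩ Callum: 09:00–09:45, 16:15–17:15.
Farrukh ∩ Jun ∩ Callum ∩ Chen: 09:00–09:45, 16:30–17:15.
Farrukh ∩ Jun ∩ Callum ∩ Chen ∩ Pablo: 09:15–09:30, 16:30–17:00.
Total common minutes: 15 + 30 = 45.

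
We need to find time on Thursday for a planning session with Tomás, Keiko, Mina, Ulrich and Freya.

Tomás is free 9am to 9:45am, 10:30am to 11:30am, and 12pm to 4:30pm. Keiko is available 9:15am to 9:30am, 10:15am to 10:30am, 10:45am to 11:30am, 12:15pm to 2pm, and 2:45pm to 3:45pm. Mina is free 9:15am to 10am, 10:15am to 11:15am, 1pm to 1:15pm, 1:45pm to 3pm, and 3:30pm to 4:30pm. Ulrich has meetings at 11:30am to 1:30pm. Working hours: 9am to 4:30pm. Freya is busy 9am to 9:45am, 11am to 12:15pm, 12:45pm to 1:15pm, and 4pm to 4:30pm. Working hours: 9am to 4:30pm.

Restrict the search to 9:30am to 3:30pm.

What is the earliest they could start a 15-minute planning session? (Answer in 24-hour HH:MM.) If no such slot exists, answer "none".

Ulrich free within 09:00–16:30: 09:00–11:30, 13:30–16:30.
Freya free within 09:00–16:30: 09:45–11:00, 12:15–12:45, 13:15–16:00.
Tomás ∩ Keiko: 09:15–09:30, 10:45–11:30, 12:15–14:00, 14:45–15:45.
Tomás ∩ Keiko ∩ Mina: 09:15–09:30, 10:45–11:15, 13:00–13:15, 13:45–14:00, 14:45–15:00, 15:30–15:45.
Tomás ∩ Keiko ∩ Mina ∩ Ulrich: 09:15–09:30, 10:45–11:15, 13:45–14:00, 14:45–15:00, 15:30–15:45.
Tomás ∩ Keiko ∩ Mina ∩ Ulrich ∩ Freya: 10:45–11:00, 13:45–14:00, 14:45–15:00, 15:30–15:45.
Restricted to 09:30–15:30: 10:45–11:00, 13:45–14:00, 14:45–15:00.
Windows ≥ 15 min: 10:45–11:00, 13:45–14:00, 14:45–15:00.
Earliest such window starts at 10:45.

10:45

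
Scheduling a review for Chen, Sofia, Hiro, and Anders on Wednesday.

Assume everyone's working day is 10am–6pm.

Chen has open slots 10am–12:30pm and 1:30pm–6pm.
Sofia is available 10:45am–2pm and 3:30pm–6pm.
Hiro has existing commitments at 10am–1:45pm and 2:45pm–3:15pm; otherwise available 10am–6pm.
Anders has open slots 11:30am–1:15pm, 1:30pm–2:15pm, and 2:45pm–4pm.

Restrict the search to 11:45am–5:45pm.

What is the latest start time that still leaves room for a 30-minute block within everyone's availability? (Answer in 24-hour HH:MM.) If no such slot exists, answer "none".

15:30

Hiro free within 10:00–18:00: 13:45–14:45, 15:15–18:00.
Chen ∩ Sofia: 10:45–12:30, 13:30–14:00, 15:30–18:00.
Chen ∩ Sofia ∩ Hiro: 13:45–14:00, 15:30–18:00.
Chen ∩ Sofia ∩ Hiro ∩ Anders: 13:45–14:00, 15:30–16:00.
Restricted to 11:45–17:45: 13:45–14:00, 15:30–16:00.
Windows ≥ 30 min: 15:30–16:00.
Latest start in the last window 15:30–16:00 is 16:00 − 30 min = 15:30.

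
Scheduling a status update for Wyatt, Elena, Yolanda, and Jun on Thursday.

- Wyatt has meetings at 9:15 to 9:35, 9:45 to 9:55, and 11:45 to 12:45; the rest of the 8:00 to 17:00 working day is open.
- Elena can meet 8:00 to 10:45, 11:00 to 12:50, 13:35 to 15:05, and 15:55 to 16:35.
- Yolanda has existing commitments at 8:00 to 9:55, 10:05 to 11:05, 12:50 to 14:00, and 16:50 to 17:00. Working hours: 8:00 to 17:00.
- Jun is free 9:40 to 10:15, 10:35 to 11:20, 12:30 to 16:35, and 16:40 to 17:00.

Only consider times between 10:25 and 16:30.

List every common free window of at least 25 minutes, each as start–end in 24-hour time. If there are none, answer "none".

14:00–15:05, 15:55–16:30

Wyatt free within 08:00–17:00: 08:00–09:15, 09:35–09:45, 09:55–11:45, 12:45–17:00.
Yolanda free within 08:00–17:00: 09:55–10:05, 11:05–12:50, 14:00–16:50.
Wyatt ∩ Elena: 08:00–09:15, 09:35–09:45, 09:55–10:45, 11:00–11:45, 12:45–12:50, 13:35–15:05, 15:55–16:35.
Wyatt ∩ Elena ∩ Yolanda: 09:55–10:05, 11:05–11:45, 12:45–12:50, 14:00–15:05, 15:55–16:35.
Wyatt ∩ Elena ∩ Yolanda ∩ Jun: 09:55–10:05, 11:05–11:20, 12:45–12:50, 14:00–15:05, 15:55–16:35.
Restricted to 10:25–16:30: 11:05–11:20, 12:45–12:50, 14:00–15:05, 15:55–16:30.
Windows ≥ 25 min: 14:00–15:05, 15:55–16:30.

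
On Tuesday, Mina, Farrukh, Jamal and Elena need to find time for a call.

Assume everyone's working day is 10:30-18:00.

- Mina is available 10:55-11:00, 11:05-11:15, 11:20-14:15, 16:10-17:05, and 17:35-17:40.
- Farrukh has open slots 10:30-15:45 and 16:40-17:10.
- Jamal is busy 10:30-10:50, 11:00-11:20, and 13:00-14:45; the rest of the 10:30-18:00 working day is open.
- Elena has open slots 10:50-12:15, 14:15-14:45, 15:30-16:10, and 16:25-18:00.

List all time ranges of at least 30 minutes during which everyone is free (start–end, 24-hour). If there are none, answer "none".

11:20–12:15

Jamal free within 10:30–18:00: 10:50–11:00, 11:20–13:00, 14:45–18:00.
Mina ∩ Farrukh: 10:55–11:00, 11:05–11:15, 11:20–14:15, 16:40–17:05.
Mina ∩ Farrukh ∩ Jamal: 10:55–11:00, 11:20–13:00, 16:40–17:05.
Mina ∩ Farrukh ∩ Jamal ∩ Elena: 10:55–11:00, 11:20–12:15, 16:40–17:05.
Windows ≥ 30 min: 11:20–12:15.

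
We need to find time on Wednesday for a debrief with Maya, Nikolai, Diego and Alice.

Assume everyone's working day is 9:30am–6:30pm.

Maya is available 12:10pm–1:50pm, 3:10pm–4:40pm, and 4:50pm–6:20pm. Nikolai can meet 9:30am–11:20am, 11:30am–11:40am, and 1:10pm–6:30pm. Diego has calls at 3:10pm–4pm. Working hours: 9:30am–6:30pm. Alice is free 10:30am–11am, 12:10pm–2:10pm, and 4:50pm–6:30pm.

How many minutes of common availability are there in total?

Diego free within 09:30–18:30: 09:30–15:10, 16:00–18:30.
Maya ∩ Nikolai: 13:10–13:50, 15:10–16:40, 16:50–18:20.
Maya ∩ Nikolai ∩ Diego: 13:10–13:50, 16:00–16:40, 16:50–18:20.
Maya ∩ Nikolai ∩ Diego ∩ Alice: 13:10–13:50, 16:50–18:20.
Total common minutes: 40 + 90 = 130.

130 minutes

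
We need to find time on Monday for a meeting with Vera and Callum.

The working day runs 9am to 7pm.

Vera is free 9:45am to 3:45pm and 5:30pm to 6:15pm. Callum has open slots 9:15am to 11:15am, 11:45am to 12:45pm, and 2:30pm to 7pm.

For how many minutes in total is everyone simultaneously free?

Vera ∩ Callum: 09:45–11:15, 11:45–12:45, 14:30–15:45, 17:30–18:15.
Total common minutes: 90 + 60 + 75 + 45 = 270.

270 minutes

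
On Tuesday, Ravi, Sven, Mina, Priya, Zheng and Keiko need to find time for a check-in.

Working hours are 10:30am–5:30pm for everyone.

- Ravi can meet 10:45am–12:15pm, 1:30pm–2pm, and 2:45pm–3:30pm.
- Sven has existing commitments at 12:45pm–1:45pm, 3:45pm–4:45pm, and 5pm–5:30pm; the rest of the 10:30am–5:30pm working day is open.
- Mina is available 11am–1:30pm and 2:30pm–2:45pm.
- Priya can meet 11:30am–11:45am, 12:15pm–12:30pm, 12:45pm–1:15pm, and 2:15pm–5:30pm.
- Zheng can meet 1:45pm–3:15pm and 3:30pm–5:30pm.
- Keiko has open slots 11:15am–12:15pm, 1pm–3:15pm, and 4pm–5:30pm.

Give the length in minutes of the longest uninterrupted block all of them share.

Sven free within 10:30–17:30: 10:30–12:45, 13:45–15:45, 16:45–17:00.
Ravi ∩ Sven: 10:45–12:15, 13:45–14:00, 14:45–15:30.
Ravi ∩ Sven ∩ Mina: 11:00–12:15.
Ravi ∩ Sven ∩ Mina ∩ Priya: 11:30–11:45.
Ravi ∩ Sven ∩ Mina ∩ Priya ∩ Zheng: (none).
Ravi ∩ Sven ∩ Mina ∩ Priya ∩ Zheng ∩ Keiko: (none).
No common window.

0 minutes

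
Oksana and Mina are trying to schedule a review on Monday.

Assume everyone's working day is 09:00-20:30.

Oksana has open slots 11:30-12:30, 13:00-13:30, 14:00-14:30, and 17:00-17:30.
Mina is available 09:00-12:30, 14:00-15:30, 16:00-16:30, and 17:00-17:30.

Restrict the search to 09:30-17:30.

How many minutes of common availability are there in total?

120 minutes

Oksana ∩ Mina: 11:30–12:30, 14:00–14:30, 17:00–17:30.
Restricted to 09:30–17:30: 11:30–12:30, 14:00–14:30, 17:00–17:30.
Total common minutes: 60 + 30 + 30 = 120.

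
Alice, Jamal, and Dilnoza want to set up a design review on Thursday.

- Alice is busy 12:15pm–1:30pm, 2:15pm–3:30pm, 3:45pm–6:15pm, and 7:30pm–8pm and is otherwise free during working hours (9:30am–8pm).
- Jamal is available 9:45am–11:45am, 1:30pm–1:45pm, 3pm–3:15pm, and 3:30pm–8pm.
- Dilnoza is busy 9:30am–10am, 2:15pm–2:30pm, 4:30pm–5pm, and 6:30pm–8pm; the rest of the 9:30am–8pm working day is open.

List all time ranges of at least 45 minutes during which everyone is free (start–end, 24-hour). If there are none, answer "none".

Alice free within 09:30–20:00: 09:30–12:15, 13:30–14:15, 15:30–15:45, 18:15–19:30.
Dilnoza free within 09:30–20:00: 10:00–14:15, 14:30–16:30, 17:00–18:30.
Alice ∩ Jamal: 09:45–11:45, 13:30–13:45, 15:30–15:45, 18:15–19:30.
Alice ∩ Jamal ∩ Dilnoza: 10:00–11:45, 13:30–13:45, 15:30–15:45, 18:15–18:30.
Windows ≥ 45 min: 10:00–11:45.

10:00–11:45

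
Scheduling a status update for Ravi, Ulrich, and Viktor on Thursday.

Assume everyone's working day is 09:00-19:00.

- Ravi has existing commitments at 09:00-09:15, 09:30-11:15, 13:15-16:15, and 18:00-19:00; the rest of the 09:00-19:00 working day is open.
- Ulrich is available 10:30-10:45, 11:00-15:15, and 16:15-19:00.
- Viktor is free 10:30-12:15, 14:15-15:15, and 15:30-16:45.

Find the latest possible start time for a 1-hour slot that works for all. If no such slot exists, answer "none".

11:15

Ravi free within 09:00–19:00: 09:15–09:30, 11:15–13:15, 16:15–18:00.
Ravi ∩ Ulrich: 11:15–13:15, 16:15–18:00.
Ravi ∩ Ulrich ∩ Viktor: 11:15–12:15, 16:15–16:45.
Windows ≥ 60 min: 11:15–12:15.
Latest start in the last window 11:15–12:15 is 12:15 − 60 min = 11:15.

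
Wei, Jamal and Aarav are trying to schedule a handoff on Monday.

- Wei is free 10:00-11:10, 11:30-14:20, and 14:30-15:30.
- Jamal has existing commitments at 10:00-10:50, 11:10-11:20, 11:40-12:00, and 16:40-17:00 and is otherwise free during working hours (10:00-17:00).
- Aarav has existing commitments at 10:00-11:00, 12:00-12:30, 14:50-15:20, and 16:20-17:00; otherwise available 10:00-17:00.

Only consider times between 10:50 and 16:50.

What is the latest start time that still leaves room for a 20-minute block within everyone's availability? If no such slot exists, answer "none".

Jamal free within 10:00–17:00: 10:50–11:10, 11:20–11:40, 12:00–16:40.
Aarav free within 10:00–17:00: 11:00–12:00, 12:30–14:50, 15:20–16:20.
Wei ∩ Jamal: 10:50–11:10, 11:30–11:40, 12:00–14:20, 14:30–15:30.
Wei ∩ Jamal ∩ Aarav: 11:00–11:10, 11:30–11:40, 12:30–14:20, 14:30–14:50, 15:20–15:30.
Restricted to 10:50–16:50: 11:00–11:10, 11:30–11:40, 12:30–14:20, 14:30–14:50, 15:20–15:30.
Windows ≥ 20 min: 12:30–14:20, 14:30–14:50.
Latest start in the last window 14:30–14:50 is 14:50 − 20 min = 14:30.

14:30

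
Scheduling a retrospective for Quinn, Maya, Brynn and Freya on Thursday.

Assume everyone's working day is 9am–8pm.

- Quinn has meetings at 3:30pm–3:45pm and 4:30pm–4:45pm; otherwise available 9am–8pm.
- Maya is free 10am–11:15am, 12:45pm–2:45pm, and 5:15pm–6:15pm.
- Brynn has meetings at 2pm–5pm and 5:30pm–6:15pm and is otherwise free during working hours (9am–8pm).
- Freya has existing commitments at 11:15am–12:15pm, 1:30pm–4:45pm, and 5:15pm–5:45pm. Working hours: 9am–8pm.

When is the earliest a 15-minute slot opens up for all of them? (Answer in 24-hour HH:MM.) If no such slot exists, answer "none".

Quinn free within 09:00–20:00: 09:00–15:30, 15:45–16:30, 16:45–20:00.
Brynn free within 09:00–20:00: 09:00–14:00, 17:00–17:30, 18:15–20:00.
Freya free within 09:00–20:00: 09:00–11:15, 12:15–13:30, 16:45–17:15, 17:45–20:00.
Quinn ∩ Maya: 10:00–11:15, 12:45–14:45, 17:15–18:15.
Quinn ∩ Maya ∩ Brynn: 10:00–11:15, 12:45–14:00, 17:15–17:30.
Quinn ∩ Maya ∩ Brynn ∩ Freya: 10:00–11:15, 12:45–13:30.
Windows ≥ 15 min: 10:00–11:15, 12:45–13:30.
Earliest such window starts at 10:00.

10:00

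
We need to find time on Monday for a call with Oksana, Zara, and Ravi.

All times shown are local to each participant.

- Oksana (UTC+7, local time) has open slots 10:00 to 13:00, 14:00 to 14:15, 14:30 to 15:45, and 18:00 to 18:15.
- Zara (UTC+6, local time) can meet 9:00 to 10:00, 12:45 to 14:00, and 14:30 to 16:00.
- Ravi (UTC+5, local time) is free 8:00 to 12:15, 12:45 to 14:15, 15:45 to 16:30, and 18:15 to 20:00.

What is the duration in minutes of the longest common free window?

Oksana → UTC: 03:00–06:00, 07:00–07:15, 07:30–08:45, 11:00–11:15.
Zara → UTC: 03:00–04:00, 06:45–08:00, 08:30–10:00.
Ravi → UTC: 03:00–07:15, 07:45–09:15, 10:45–11:30, 13:15–15:00.
Oksana ∩ Zara: 03:00–04:00, 07:00–07:15, 07:30–08:00, 08:30–08:45.
Oksana ∩ Zara ∩ Ravi: 03:00–04:00, 07:00–07:15, 07:45–08:00, 08:30–08:45.
Common window lengths: 60, 15, 15, 15 min; longest is 60.

60 minutes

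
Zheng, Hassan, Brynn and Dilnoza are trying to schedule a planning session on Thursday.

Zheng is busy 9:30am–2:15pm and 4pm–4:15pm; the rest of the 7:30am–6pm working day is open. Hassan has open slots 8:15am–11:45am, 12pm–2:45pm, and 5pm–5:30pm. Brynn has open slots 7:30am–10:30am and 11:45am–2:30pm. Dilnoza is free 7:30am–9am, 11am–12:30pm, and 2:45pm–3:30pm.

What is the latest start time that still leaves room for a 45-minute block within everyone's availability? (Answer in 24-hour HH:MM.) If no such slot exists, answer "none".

08:15

Zheng free within 07:30–18:00: 07:30–09:30, 14:15–16:00, 16:15–18:00.
Zheng ∩ Hassan: 08:15–09:30, 14:15–14:45, 17:00–17:30.
Zheng ∩ Hassan ∩ Brynn: 08:15–09:30, 14:15–14:30.
Zheng ∩ Hassan ∩ Brynn ∩ Dilnoza: 08:15–09:00.
Windows ≥ 45 min: 08:15–09:00.
Latest start in the last window 08:15–09:00 is 09:00 − 45 min = 08:15.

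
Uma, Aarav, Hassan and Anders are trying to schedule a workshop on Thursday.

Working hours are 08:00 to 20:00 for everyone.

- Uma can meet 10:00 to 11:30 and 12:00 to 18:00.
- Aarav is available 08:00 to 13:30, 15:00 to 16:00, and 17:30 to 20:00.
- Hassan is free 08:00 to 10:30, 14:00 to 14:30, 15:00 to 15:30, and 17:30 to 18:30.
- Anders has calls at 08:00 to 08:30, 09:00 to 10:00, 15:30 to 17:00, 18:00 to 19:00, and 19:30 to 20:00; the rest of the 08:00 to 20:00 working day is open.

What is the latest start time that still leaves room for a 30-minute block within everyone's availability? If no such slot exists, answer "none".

17:30

Anders free within 08:00–20:00: 08:30–09:00, 10:00–15:30, 17:00–18:00, 19:00–19:30.
Uma ∩ Aarav: 10:00–11:30, 12:00–13:30, 15:00–16:00, 17:30–18:00.
Uma ∩ Aarav ∩ Hassan: 10:00–10:30, 15:00–15:30, 17:30–18:00.
Uma ∩ Aarav ∩ Hassan ∩ Anders: 10:00–10:30, 15:00–15:30, 17:30–18:00.
Windows ≥ 30 min: 10:00–10:30, 15:00–15:30, 17:30–18:00.
Latest start in the last window 17:30–18:00 is 18:00 − 30 min = 17:30.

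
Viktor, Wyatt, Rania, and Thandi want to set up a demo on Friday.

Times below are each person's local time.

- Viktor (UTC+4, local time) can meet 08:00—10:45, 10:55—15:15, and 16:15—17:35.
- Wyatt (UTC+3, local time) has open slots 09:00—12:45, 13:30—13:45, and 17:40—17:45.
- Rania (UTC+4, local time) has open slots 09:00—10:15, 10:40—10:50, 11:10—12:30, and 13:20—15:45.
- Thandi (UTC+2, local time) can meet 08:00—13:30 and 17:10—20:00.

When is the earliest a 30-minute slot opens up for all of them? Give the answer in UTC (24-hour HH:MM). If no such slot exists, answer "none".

Viktor → UTC: 04:00–06:45, 06:55–11:15, 12:15–13:35.
Wyatt → UTC: 06:00–09:45, 10:30–10:45, 14:40–14:45.
Rania → UTC: 05:00–06:15, 06:40–06:50, 07:10–08:30, 09:20–11:45.
Thandi → UTC: 06:00–11:30, 15:10–18:00.
Viktor ∩ Wyatt: 06:00–06:45, 06:55–09:45, 10:30–10:45.
Viktor ∩ Wyatt ∩ Rania: 06:00–06:15, 06:40–06:45, 07:10–08:30, 09:20–09:45, 10:30–10:45.
Viktor ∩ Wyatt ∩ Rania ∩ Thandi: 06:00–06:15, 06:40–06:45, 07:10–08:30, 09:20–09:45, 10:30–10:45.
Windows ≥ 30 min: 07:10–08:30.
Earliest such window starts at 07:10.

07:10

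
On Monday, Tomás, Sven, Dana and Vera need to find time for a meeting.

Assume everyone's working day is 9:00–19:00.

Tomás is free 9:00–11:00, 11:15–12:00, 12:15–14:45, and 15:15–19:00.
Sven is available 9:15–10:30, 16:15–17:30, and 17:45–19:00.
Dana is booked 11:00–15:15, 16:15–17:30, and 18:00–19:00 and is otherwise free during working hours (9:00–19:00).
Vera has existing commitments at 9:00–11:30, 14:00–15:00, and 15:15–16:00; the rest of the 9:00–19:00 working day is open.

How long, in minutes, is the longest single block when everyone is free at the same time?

15 minutes

Dana free within 09:00–19:00: 09:00–11:00, 15:15–16:15, 17:30–18:00.
Vera free within 09:00–19:00: 11:30–14:00, 15:00–15:15, 16:00–19:00.
Tomás ∩ Sven: 09:15–10:30, 16:15–17:30, 17:45–19:00.
Tomás ∩ Sven ∩ Dana: 09:15–10:30, 17:45–18:00.
Tomás ∩ Sven ∩ Dana ∩ Vera: 17:45–18:00.
Single common window of 15 minutes.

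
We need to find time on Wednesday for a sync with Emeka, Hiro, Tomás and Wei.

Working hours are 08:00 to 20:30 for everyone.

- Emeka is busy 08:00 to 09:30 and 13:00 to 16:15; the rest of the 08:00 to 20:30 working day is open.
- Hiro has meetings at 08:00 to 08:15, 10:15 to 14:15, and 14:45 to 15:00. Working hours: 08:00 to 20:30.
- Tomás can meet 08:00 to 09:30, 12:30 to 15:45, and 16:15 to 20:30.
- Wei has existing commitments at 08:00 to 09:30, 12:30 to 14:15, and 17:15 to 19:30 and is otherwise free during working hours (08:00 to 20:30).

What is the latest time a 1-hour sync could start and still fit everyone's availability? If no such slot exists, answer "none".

19:30

Emeka free within 08:00–20:30: 09:30–13:00, 16:15–20:30.
Hiro free within 08:00–20:30: 08:15–10:15, 14:15–14:45, 15:00–20:30.
Wei free within 08:00–20:30: 09:30–12:30, 14:15–17:15, 19:30–20:30.
Emeka ∩ Hiro: 09:30–10:15, 16:15–20:30.
Emeka ∩ Hiro ∩ Tomás: 16:15–20:30.
Emeka ∩ Hiro ∩ Tomás ∩ Wei: 16:15–17:15, 19:30–20:30.
Windows ≥ 60 min: 16:15–17:15, 19:30–20:30.
Latest start in the last window 19:30–20:30 is 20:30 − 60 min = 19:30.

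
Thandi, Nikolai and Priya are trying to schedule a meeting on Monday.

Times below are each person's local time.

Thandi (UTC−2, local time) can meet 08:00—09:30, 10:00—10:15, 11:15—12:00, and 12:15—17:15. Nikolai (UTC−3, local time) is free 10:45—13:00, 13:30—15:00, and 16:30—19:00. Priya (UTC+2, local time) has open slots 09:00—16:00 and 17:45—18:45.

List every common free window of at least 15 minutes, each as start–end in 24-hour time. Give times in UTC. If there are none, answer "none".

Thandi → UTC: 10:00–11:30, 12:00–12:15, 13:15–14:00, 14:15–19:15.
Nikolai → UTC: 13:45–16:00, 16:30–18:00, 19:30–22:00.
Priya → UTC: 07:00–14:00, 15:45–16:45.
Thandi ∩ Nikolai: 13:45–14:00, 14:15–16:00, 16:30–18:00.
Thandi ∩ Nikolai ∩ Priya: 13:45–14:00, 15:45–16:00, 16:30–16:45.
Windows ≥ 15 min: 13:45–14:00, 15:45–16:00, 16:30–16:45.

13:45–14:00, 15:45–16:00, 16:30–16:45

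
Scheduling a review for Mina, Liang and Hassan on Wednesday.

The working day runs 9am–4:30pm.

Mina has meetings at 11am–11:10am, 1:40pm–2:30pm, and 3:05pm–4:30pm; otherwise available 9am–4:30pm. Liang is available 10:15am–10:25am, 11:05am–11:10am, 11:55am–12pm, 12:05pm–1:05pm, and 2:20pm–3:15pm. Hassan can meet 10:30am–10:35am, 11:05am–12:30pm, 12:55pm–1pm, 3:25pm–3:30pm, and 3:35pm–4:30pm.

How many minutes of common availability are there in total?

Mina free within 09:00–16:30: 09:00–11:00, 11:10–13:40, 14:30–15:05.
Mina ∩ Liang: 10:15–10:25, 11:55–12:00, 12:05–13:05, 14:30–15:05.
Mina ∩ Liang ∩ Hassan: 11:55–12:00, 12:05–12:30, 12:55–13:00.
Total common minutes: 5 + 25 + 5 = 35.

35 minutes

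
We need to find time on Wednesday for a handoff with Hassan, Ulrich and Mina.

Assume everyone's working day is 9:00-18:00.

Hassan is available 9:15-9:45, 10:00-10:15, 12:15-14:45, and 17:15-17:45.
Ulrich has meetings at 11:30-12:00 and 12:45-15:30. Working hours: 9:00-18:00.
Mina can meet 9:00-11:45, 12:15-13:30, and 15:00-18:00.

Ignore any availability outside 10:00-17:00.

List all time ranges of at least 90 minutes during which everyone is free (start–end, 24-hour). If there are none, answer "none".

none

Ulrich free within 09:00–18:00: 09:00–11:30, 12:00–12:45, 15:30–18:00.
Hassan ∩ Ulrich: 09:15–09:45, 10:00–10:15, 12:15–12:45, 17:15–17:45.
Hassan ∩ Ulrich ∩ Mina: 09:15–09:45, 10:00–10:15, 12:15–12:45, 17:15–17:45.
Restricted to 10:00–17:00: 10:00–10:15, 12:15–12:45.
Windows ≥ 90 min: (none).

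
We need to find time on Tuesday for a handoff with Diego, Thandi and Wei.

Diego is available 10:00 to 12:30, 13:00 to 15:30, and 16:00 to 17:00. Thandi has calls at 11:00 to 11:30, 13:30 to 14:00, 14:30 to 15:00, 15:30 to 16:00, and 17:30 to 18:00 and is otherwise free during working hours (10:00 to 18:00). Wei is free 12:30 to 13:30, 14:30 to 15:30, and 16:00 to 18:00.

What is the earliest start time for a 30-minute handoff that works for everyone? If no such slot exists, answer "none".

Thandi free within 10:00–18:00: 10:00–11:00, 11:30–13:30, 14:00–14:30, 15:00–15:30, 16:00–17:30.
Diego ∩ Thandi: 10:00–11:00, 11:30–12:30, 13:00–13:30, 14:00–14:30, 15:00–15:30, 16:00–17:00.
Diego ∩ Thandi ∩ Wei: 13:00–13:30, 15:00–15:30, 16:00–17:00.
Windows ≥ 30 min: 13:00–13:30, 15:00–15:30, 16:00–17:00.
Earliest such window starts at 13:00.

13:00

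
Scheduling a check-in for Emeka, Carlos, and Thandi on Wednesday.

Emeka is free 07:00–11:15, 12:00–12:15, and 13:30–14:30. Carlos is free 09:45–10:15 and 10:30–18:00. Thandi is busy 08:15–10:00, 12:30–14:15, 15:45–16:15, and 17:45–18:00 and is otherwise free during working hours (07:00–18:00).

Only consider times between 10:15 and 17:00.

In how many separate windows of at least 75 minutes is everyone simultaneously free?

0

Thandi free within 07:00–18:00: 07:00–08:15, 10:00–12:30, 14:15–15:45, 16:15–17:45.
Emeka ∩ Carlos: 09:45–10:15, 10:30–11:15, 12:00–12:15, 13:30–14:30.
Emeka ∩ Carlos ∩ Thandi: 10:00–10:15, 10:30–11:15, 12:00–12:15, 14:15–14:30.
Restricted to 10:15–17:00: 10:30–11:15, 12:00–12:15, 14:15–14:30.
Windows ≥ 75 min: (none).
That's 0 windows.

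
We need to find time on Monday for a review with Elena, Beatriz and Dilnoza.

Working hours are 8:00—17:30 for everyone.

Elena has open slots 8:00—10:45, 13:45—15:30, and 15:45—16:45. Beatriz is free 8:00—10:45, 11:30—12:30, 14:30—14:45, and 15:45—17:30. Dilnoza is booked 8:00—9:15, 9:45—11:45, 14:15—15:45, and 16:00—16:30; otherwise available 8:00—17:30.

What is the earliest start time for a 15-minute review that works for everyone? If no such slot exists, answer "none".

Dilnoza free within 08:00–17:30: 09:15–09:45, 11:45–14:15, 15:45–16:00, 16:30–17:30.
Elena ∩ Beatriz: 08:00–10:45, 14:30–14:45, 15:45–16:45.
Elena ∩ Beatriz ∩ Dilnoza: 09:15–09:45, 15:45–16:00, 16:30–16:45.
Windows ≥ 15 min: 09:15–09:45, 15:45–16:00, 16:30–16:45.
Earliest such window starts at 09:15.

09:15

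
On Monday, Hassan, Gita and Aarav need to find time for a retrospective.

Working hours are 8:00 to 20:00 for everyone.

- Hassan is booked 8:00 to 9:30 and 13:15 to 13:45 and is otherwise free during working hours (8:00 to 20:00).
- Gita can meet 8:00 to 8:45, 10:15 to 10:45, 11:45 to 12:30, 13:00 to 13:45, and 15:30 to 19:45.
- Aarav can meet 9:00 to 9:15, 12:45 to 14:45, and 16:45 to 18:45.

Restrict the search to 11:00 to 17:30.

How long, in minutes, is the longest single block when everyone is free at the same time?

Hassan free within 08:00–20:00: 09:30–13:15, 13:45–20:00.
Hassan ∩ Gita: 10:15–10:45, 11:45–12:30, 13:00–13:15, 15:30–19:45.
Hassan ∩ Gita ∩ Aarav: 13:00–13:15, 16:45–18:45.
Restricted to 11:00–17:30: 13:00–13:15, 16:45–17:30.
Common window lengths: 15, 45 min; longest is 45.

45 minutes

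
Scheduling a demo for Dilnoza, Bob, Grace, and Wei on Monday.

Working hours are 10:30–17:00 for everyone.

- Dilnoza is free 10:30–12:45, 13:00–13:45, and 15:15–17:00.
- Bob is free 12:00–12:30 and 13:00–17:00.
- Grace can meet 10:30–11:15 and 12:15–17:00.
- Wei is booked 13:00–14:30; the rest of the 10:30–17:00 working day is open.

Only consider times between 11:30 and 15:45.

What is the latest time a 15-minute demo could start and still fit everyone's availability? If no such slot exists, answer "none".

Wei free within 10:30–17:00: 10:30–13:00, 14:30–17:00.
Dilnoza ∩ Bob: 12:00–12:30, 13:00–13:45, 15:15–17:00.
Dilnoza ∩ Bob ∩ Grace: 12:15–12:30, 13:00–13:45, 15:15–17:00.
Dilnoza ∩ Bob ∩ Grace ∩ Wei: 12:15–12:30, 15:15–17:00.
Restricted to 11:30–15:45: 12:15–12:30, 15:15–15:45.
Windows ≥ 15 min: 12:15–12:30, 15:15–15:45.
Latest start in the last window 15:15–15:45 is 15:45 − 15 min = 15:30.

15:30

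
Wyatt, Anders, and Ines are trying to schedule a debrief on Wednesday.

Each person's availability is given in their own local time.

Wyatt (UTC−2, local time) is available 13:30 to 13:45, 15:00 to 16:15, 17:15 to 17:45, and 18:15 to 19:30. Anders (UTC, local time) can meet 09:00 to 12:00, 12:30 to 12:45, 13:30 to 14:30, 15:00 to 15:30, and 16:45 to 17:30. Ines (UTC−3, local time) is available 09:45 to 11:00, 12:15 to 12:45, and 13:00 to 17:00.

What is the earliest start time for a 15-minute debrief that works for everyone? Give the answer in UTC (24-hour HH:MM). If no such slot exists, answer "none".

Wyatt → UTC: 15:30–15:45, 17:00–18:15, 19:15–19:45, 20:15–21:30.
Anders → UTC: 09:00–12:00, 12:30–12:45, 13:30–14:30, 15:00–15:30, 16:45–17:30.
Ines → UTC: 12:45–14:00, 15:15–15:45, 16:00–20:00.
Wyatt ∩ Anders: 17:00–17:30.
Wyatt ∩ Anders ∩ Ines: 17:00–17:30.
Windows ≥ 15 min: 17:00–17:30.
Earliest such window starts at 17:00.

17:00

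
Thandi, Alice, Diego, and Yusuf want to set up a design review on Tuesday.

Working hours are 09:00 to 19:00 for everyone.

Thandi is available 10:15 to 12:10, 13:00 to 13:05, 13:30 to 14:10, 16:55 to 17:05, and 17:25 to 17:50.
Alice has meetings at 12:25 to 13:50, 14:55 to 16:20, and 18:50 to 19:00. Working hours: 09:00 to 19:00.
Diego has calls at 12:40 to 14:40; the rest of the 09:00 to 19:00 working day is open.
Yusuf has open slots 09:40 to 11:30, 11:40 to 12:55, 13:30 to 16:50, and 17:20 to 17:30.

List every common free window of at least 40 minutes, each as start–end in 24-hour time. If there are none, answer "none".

10:15–11:30

Alice free within 09:00–19:00: 09:00–12:25, 13:50–14:55, 16:20–18:50.
Diego free within 09:00–19:00: 09:00–12:40, 14:40–19:00.
Thandi ∩ Alice: 10:15–12:10, 13:50–14:10, 16:55–17:05, 17:25–17:50.
Thandi ∩ Alice ∩ Diego: 10:15–12:10, 16:55–17:05, 17:25–17:50.
Thandi ∩ Alice ∩ Diego ∩ Yusuf: 10:15–11:30, 11:40–12:10, 17:25–17:30.
Windows ≥ 40 min: 10:15–11:30.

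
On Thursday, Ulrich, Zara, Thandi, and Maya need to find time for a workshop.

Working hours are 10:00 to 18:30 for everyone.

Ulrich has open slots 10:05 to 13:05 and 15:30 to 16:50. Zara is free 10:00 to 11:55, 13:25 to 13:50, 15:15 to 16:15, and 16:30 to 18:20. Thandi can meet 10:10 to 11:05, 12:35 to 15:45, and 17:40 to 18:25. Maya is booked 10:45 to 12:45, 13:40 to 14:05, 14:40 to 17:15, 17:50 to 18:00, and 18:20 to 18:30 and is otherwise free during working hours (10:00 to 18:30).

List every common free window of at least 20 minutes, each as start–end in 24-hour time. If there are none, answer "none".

10:10–10:45

Maya free within 10:00–18:30: 10:00–10:45, 12:45–13:40, 14:05–14:40, 17:15–17:50, 18:00–18:20.
Ulrich ∩ Zara: 10:05–11:55, 15:30–16:15, 16:30–16:50.
Ulrich ∩ Zara ∩ Thandi: 10:10–11:05, 15:30–15:45.
Ulrich ∩ Zara ∩ Thandi ∩ Maya: 10:10–10:45.
Windows ≥ 20 min: 10:10–10:45.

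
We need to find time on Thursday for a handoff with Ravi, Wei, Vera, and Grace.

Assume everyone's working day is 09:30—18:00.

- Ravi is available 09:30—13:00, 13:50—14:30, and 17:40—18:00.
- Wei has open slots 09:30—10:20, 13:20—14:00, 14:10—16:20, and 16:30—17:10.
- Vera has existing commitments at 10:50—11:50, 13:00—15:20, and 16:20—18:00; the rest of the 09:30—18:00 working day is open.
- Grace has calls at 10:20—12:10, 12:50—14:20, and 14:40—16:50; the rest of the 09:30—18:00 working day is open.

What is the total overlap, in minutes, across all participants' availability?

Vera free within 09:30–18:00: 09:30–10:50, 11:50–13:00, 15:20–16:20.
Grace free within 09:30–18:00: 09:30–10:20, 12:10–12:50, 14:20–14:40, 16:50–18:00.
Ravi ∩ Wei: 09:30–10:20, 13:50–14:00, 14:10–14:30.
Ravi ∩ Wei ∩ Vera: 09:30–10:20.
Ravi ∩ Wei ∩ Vera ∩ Grace: 09:30–10:20.
Total common minutes: 50.

50 minutes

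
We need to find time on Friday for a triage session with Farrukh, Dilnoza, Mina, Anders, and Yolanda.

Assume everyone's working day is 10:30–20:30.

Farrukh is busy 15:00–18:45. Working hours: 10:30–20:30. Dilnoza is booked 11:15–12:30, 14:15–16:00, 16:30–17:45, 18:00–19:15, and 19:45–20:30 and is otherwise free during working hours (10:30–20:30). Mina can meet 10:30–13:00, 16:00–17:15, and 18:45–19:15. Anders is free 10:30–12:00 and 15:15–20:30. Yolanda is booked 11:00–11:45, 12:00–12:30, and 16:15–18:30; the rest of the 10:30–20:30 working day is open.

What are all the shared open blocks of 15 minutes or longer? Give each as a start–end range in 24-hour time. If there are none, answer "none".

Farrukh free within 10:30–20:30: 10:30–15:00, 18:45–20:30.
Dilnoza free within 10:30–20:30: 10:30–11:15, 12:30–14:15, 16:00–16:30, 17:45–18:00, 19:15–19:45.
Yolanda free within 10:30–20:30: 10:30–11:00, 11:45–12:00, 12:30–16:15, 18:30–20:30.
Farrukh ∩ Dilnoza: 10:30–11:15, 12:30–14:15, 19:15–19:45.
Farrukh ∩ Dilnoza ∩ Mina: 10:30–11:15, 12:30–13:00.
Farrukh ∩ Dilnoza ∩ Mina ∩ Anders: 10:30–11:15.
Farrukh ∩ Dilnoza ∩ Mina ∩ Anders ∩ Yolanda: 10:30–11:00.
Windows ≥ 15 min: 10:30–11:00.

10:30–11:00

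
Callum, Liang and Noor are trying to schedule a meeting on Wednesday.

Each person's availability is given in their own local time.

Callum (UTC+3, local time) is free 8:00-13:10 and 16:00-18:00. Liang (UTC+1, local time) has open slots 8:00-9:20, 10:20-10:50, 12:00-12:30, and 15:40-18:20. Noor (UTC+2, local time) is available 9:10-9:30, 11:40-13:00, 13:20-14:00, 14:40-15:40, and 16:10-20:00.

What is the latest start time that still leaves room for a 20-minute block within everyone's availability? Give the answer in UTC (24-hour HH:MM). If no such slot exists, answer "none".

Callum → UTC: 05:00–10:10, 13:00–15:00.
Liang → UTC: 07:00–08:20, 09:20–09:50, 11:00–11:30, 14:40–17:20.
Noor → UTC: 07:10–07:30, 09:40–11:00, 11:20–12:00, 12:40–13:40, 14:10–18:00.
Callum ∩ Liang: 07:00–08:20, 09:20–09:50, 14:40–15:00.
Callum ∩ Liang ∩ Noor: 07:10–07:30, 09:40–09:50, 14:40–15:00.
Windows ≥ 20 min: 07:10–07:30, 14:40–15:00.
Latest start in the last window 14:40–15:00 is 15:00 − 20 min = 14:40.

14:40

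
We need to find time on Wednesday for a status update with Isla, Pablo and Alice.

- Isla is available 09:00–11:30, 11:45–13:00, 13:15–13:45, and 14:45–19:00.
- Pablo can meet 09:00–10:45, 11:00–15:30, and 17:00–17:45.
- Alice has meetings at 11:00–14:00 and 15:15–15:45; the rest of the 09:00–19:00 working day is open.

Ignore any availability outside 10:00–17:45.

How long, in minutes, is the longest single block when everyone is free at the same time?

Alice free within 09:00–19:00: 09:00–11:00, 14:00–15:15, 15:45–19:00.
Isla ∩ Pablo: 09:00–10:45, 11:00–11:30, 11:45–13:00, 13:15–13:45, 14:45–15:30, 17:00–17:45.
Isla ∩ Pablo ∩ Alice: 09:00–10:45, 14:45–15:15, 17:00–17:45.
Restricted to 10:00–17:45: 10:00–10:45, 14:45–15:15, 17:00–17:45.
Common window lengths: 45, 30, 45 min; longest is 45.

45 minutes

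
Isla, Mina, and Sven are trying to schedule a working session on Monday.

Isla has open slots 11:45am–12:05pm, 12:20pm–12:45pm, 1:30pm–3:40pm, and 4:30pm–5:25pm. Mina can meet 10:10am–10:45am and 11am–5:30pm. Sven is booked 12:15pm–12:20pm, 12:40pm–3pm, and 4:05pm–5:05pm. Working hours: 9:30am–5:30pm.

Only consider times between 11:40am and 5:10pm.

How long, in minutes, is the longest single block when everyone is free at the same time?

40 minutes

Sven free within 09:30–17:30: 09:30–12:15, 12:20–12:40, 15:00–16:05, 17:05–17:30.
Isla ∩ Mina: 11:45–12:05, 12:20–12:45, 13:30–15:40, 16:30–17:25.
Isla ∩ Mina ∩ Sven: 11:45–12:05, 12:20–12:40, 15:00–15:40, 17:05–17:25.
Restricted to 11:40–17:10: 11:45–12:05, 12:20–12:40, 15:00–15:40, 17:05–17:10.
Common window lengths: 20, 20, 40, 5 min; longest is 40.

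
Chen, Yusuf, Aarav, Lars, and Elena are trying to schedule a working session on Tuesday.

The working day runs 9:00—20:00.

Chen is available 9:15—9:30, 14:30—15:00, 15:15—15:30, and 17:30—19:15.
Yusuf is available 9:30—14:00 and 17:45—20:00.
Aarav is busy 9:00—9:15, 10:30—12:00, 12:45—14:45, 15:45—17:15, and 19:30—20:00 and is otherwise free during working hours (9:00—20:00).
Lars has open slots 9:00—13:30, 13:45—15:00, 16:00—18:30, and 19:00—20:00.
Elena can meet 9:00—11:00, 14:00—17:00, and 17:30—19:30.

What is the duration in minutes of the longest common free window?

Aarav free within 09:00–20:00: 09:15–10:30, 12:00–12:45, 14:45–15:45, 17:15–19:30.
Chen ∩ Yusuf: 17:45–19:15.
Chen ∩ Yusuf ∩ Aarav: 17:45–19:15.
Chen ∩ Yusuf ∩ Aarav ∩ Lars: 17:45–18:30, 19:00–19:15.
Chen ∩ Yusuf ∩ Aarav ∩ Lars ∩ Elena: 17:45–18:30, 19:00–19:15.
Common window lengths: 45, 15 min; longest is 45.

45 minutes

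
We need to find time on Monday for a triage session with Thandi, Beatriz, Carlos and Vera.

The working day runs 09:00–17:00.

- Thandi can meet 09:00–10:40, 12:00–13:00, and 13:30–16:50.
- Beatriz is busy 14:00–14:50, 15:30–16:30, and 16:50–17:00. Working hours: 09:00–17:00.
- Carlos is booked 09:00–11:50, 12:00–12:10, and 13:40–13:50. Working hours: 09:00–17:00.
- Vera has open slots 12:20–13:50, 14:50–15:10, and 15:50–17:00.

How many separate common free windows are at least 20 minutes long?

3

Beatriz free within 09:00–17:00: 09:00–14:00, 14:50–15:30, 16:30–16:50.
Carlos free within 09:00–17:00: 11:50–12:00, 12:10–13:40, 13:50–17:00.
Thandi ∩ Beatriz: 09:00–10:40, 12:00–13:00, 13:30–14:00, 14:50–15:30, 16:30–16:50.
Thandi ∩ Beatriz ∩ Carlos: 12:10–13:00, 13:30–13:40, 13:50–14:00, 14:50–15:30, 16:30–16:50.
Thandi ∩ Beatriz ∩ Carlos ∩ Vera: 12:20–13:00, 13:30–13:40, 14:50–15:10, 16:30–16:50.
Windows ≥ 20 min: 12:20–13:00, 14:50–15:10, 16:30–16:50.
That's 3 windows.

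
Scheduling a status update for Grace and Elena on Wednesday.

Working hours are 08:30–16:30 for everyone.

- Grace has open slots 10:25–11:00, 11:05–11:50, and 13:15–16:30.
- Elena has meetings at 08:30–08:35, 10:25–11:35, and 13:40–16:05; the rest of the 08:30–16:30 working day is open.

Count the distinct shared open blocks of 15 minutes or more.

Elena free within 08:30–16:30: 08:35–10:25, 11:35–13:40, 16:05–16:30.
Grace ∩ Elena: 11:35–11:50, 13:15–13:40, 16:05–16:30.
Windows ≥ 15 min: 11:35–11:50, 13:15–13:40, 16:05–16:30.
That's 3 windows.

3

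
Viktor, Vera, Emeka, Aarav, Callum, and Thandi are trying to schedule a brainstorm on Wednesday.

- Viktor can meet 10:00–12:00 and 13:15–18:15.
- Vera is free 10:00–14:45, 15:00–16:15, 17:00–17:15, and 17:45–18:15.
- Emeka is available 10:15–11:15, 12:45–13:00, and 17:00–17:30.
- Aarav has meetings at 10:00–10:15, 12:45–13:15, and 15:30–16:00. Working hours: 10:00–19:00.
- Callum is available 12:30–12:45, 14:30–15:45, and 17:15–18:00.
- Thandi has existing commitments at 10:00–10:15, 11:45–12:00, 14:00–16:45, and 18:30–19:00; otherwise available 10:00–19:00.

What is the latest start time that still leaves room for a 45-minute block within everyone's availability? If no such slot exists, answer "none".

none

Aarav free within 10:00–19:00: 10:15–12:45, 13:15–15:30, 16:00–19:00.
Thandi free within 10:00–19:00: 10:15–11:45, 12:00–14:00, 16:45–18:30.
Viktor ∩ Vera: 10:00–12:00, 13:15–14:45, 15:00–16:15, 17:00–17:15, 17:45–18:15.
Viktor ∩ Vera ∩ Emeka: 10:15–11:15, 17:00–17:15.
Viktor ∩ Vera ∩ Emeka ∩ Aarav: 10:15–11:15, 17:00–17:15.
Viktor ∩ Vera ∩ Emeka ∩ Aarav ∩ Callum: (none).
Viktor ∩ Vera ∩ Emeka ∩ Aarav ∩ Callum ∩ Thandi: (none).
Windows ≥ 45 min: (none).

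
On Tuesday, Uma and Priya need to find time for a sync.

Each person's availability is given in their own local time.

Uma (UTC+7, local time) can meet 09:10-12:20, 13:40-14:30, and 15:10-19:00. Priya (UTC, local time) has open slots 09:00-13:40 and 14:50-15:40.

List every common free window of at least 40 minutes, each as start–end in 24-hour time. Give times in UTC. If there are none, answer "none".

09:00–12:00

Uma → UTC: 02:10–05:20, 06:40–07:30, 08:10–12:00.
Priya → UTC: 09:00–13:40, 14:50–15:40.
Uma ∩ Priya: 09:00–12:00.
Windows ≥ 40 min: 09:00–12:00.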